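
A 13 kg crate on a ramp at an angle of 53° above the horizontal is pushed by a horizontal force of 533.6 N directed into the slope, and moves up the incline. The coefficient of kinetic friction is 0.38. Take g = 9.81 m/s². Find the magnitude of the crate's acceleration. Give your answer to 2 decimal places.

2.17 m/s²

The horizontal push has components F cos 53° = 533.6 × 0.6018 = 321.120 N up the incline and F sin 53° = 533.6 × 0.7986 = 426.133 N pressing into the surface.
The normal force is therefore N = mg cos 53° + F sin 53° = 76.748 + 426.133 = 502.881 N, and kinetic friction down the slope is μN = 0.38 × 502.881 = 191.095 N.
Along the incline: F cos 53° − mg sin 53° − μN = ma, so 321.120 − 101.845 − 191.095 = 13 a, giving a = 2.1677 m/s².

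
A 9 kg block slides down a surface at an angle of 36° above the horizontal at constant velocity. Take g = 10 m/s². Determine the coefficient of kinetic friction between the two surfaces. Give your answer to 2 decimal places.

At constant velocity the net force along the incline is zero: mg sin 36° = μ mg cos 36°.
So μ = tan 36° = 0.5878 / 0.8090 = 0.7266.

0.73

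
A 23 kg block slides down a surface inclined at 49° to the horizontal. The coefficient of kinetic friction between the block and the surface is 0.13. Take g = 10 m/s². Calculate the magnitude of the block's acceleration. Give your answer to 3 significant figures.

Resolving the weight along the incline: the component pulling the block down the slope is mg sin 49° = 23 × 10 × 0.7547 = 173.581 N, and the normal force is N = mg cos 49° = 23 × 10 × 0.6561 = 150.903 N.
Kinetic friction acts up the slope with magnitude f = μN = 0.13 × 150.903 = 19.617 N.
Net force along the incline is 173.581 − 19.617 = 153.964 N, so a = 153.964 / 23 = 6.6941 m/s².

6.69 m/s²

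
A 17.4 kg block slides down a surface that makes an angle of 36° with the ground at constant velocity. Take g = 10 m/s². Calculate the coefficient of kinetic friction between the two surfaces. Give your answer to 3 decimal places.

At constant velocity the net force along the incline is zero: mg sin 36° = μ mg cos 36°.
So μ = tan 36° = 0.5878 / 0.8090 = 0.7266.

0.727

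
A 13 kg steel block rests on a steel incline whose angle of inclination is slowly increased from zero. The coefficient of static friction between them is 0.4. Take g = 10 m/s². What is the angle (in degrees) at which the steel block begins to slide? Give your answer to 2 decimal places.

21.80°

At the threshold of sliding, static friction is at its maximum μ_s N and exactly balances the weight component along the incline: mg sin θ = μ_s mg cos θ.
Hence tan θ = μ_s = 0.4, so θ = arctan(0.4) = 21.8014°.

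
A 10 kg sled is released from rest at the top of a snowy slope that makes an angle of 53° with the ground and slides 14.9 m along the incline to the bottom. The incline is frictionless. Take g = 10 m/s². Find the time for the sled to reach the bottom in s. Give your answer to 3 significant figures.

1.93 s

The weight component along the incline is mg sin 53° = 79.864 N and the normal force is N = mg cos 53° = 60.182 N.
With no friction, a = g sin 53° = 7.9864 m/s².
Starting from rest, L = ½at², so t = √(2L/a) = √(2 × 14.9 / 7.9864) = 1.9317 s.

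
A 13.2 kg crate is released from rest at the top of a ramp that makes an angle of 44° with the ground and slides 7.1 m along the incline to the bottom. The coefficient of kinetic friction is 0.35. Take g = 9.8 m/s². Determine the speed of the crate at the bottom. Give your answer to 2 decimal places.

7.85 m/s

The weight component along the incline is mg sin 44° = 89.861 N and the normal force is N = mg cos 44° = 93.054 N.
Friction up the slope is f = μN = 0.35 × 93.054 = 32.569 N, so the net downslope force is 89.861 − 32.569 = 57.292 N and a = 57.292 / 13.2 = 4.3403 m/s².
Starting from rest over a distance of 7.1 m, v² = 2aL = 2 × 4.3403 × 7.1 = 61.6323, so v = 7.8506 m/s.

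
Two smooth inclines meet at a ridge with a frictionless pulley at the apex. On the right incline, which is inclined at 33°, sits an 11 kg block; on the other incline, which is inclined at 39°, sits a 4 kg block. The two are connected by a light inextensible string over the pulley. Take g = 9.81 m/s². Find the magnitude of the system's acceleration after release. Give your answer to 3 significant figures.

Resolve each weight along its own incline: the 11 kg mass has component 11 × 9.81 × sin 33° = 58.772 N down its slope, and the 4 kg mass has 4 × 9.81 × sin 39° = 24.695 N down its slope.
The 11 kg side's 58.772 N exceeds the other side's 24.695 N, so that mass slides down and the 4 kg mass slides up. Taking that direction as positive, Newton's second law for the whole system gives 58.772 − 24.695 = (11 + 4) a, so a = 34.077 / 15 = 2.2718 m/s².

2.27 m/s²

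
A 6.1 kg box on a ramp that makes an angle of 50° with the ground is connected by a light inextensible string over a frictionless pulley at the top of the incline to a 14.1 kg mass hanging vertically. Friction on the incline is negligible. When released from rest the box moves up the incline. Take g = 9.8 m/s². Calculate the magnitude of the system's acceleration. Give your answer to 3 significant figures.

4.57 m/s²

For the box on the incline: the weight component along the slope is m₁g sin 50° = 6.1 × 9.8 × 0.7660 = 45.791 N and the normal force is N = m₁g cos 50° = 38.426 N.
Newton's second law for the box (up-slope positive): T − 45.791 = 6.1 a. For the hanging mass (downward positive): 14.1 × 9.8 − T = 14.1 a.
Adding the two equations eliminates T: 92.389 = 20.2 a, so a = 4.5737 m/s².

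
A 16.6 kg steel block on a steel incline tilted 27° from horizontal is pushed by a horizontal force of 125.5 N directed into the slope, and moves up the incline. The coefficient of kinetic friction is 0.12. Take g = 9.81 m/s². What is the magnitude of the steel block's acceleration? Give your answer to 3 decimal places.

The horizontal push has components F cos 27° = 125.5 × 0.8910 = 111.820 N up the incline and F sin 27° = 125.5 × 0.4540 = 56.977 N pressing into the surface.
The normal force is therefore N = mg cos 27° + F sin 27° = 145.096 + 56.977 = 202.073 N, and kinetic friction down the slope is μN = 0.12 × 202.073 = 24.249 N.
Along the incline: F cos 27° − mg sin 27° − μN = ma, so 111.820 − 73.932 − 24.249 = 16.6 a, giving a = 0.8216 m/s².

0.822 m/s²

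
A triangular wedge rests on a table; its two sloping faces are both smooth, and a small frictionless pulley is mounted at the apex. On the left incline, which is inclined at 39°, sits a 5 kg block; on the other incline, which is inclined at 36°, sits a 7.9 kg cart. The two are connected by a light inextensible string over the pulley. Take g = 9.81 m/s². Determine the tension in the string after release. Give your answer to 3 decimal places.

Resolve each weight along its own incline: the 5 kg mass has component 5 × 9.81 × sin 39° = 30.868 N down its slope, and the 7.9 kg mass has 7.9 × 9.81 × sin 36° = 45.553 N down its slope.
The 7.9 kg side's 45.553 N exceeds the other side's 30.868 N, so that mass slides down and the 5 kg mass slides up. Taking that direction as positive, Newton's second law for the whole system gives 45.553 − 30.868 = (5 + 7.9) a, so a = 14.685 / 12.9 = 1.1384 m/s².
For the 5 kg mass (up-slope positive): T − 30.868 = 5 × 1.1384, so T = 36.560 N.

36.560 N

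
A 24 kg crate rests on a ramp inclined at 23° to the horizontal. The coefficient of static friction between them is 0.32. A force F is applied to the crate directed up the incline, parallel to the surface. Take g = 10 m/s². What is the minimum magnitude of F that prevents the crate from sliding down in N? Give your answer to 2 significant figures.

The normal force is N = mg cos 23° = 220.921 N. With F at its minimum the crate is on the verge of sliding down, so static friction is at its maximum μ_s N = 0.32 × 220.921 = 70.695 N and acts up the slope.
Equilibrium along the incline: F + μ_s N = mg sin 23°, so F = 93.775 − 70.695 = 23.080 N.

23 N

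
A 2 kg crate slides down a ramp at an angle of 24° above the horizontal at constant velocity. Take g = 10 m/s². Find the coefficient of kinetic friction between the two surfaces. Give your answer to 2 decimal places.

0.45

At constant velocity the net force along the incline is zero: mg sin 24° = μ mg cos 24°.
So μ = tan 24° = 0.4067 / 0.9135 = 0.4452.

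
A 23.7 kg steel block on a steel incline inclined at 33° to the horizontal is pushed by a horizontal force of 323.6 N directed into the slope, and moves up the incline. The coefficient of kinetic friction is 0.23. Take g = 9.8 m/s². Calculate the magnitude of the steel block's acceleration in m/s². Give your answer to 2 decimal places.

2.51 m/s²

The horizontal push has components F cos 33° = 323.6 × 0.8387 = 271.403 N up the incline and F sin 33° = 323.6 × 0.5446 = 176.233 N pressing into the surface.
The normal force is therefore N = mg cos 33° + F sin 33° = 194.796 + 176.233 = 371.029 N, and kinetic friction down the slope is μN = 0.23 × 371.029 = 85.337 N.
Along the incline: F cos 33° − mg sin 33° − μN = ma, so 271.403 − 126.489 − 85.337 = 23.7 a, giving a = 2.5138 m/s².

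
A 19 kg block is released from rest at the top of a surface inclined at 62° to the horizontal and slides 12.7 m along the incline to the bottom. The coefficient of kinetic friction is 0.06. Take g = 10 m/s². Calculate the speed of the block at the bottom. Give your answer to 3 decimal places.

14.735 m/s

The weight component along the incline is mg sin 62° = 167.760 N and the normal force is N = mg cos 62° = 89.200 N.
Friction up the slope is f = μN = 0.06 × 89.200 = 5.352 N, so the net downslope force is 167.760 − 5.352 = 162.408 N and a = 162.408 / 19 = 8.5478 m/s².
Starting from rest over a distance of 12.7 m, v² = 2aL = 2 × 8.5478 × 12.7 = 217.1141, so v = 14.7348 m/s.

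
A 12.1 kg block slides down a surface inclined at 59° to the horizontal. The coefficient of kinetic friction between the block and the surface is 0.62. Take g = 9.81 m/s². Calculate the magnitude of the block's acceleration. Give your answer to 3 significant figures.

5.28 m/s²

Resolving the weight along the incline: the component pulling the block down the slope is mg sin 59° = 12.1 × 9.81 × 0.8572 = 101.750 N, and the normal force is N = mg cos 59° = 12.1 × 9.81 × 0.5150 = 61.131 N.
Kinetic friction acts up the slope with magnitude f = μN = 0.62 × 61.131 = 37.901 N.
Net force along the incline is 101.750 − 37.901 = 63.849 N, so a = 63.849 / 12.1 = 5.2768 m/s².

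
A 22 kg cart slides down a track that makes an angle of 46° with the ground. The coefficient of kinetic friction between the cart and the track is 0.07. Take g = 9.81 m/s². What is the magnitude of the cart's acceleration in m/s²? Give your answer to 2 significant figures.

Resolving the weight along the incline: the component pulling the cart down the slope is mg sin 46° = 22 × 9.81 × 0.7193 = 155.239 N, and the normal force is N = mg cos 46° = 22 × 9.81 × 0.6947 = 149.930 N.
Kinetic friction acts up the slope with magnitude f = μN = 0.07 × 149.930 = 10.495 N.
Net force along the incline is 155.239 − 10.495 = 144.744 N, so a = 144.744 / 22 = 6.5793 m/s².

6.6 m/s²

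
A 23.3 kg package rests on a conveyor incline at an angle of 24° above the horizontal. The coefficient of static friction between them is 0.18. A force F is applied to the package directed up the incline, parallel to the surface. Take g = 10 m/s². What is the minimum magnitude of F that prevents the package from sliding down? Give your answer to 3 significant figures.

56.5 N

The normal force is N = mg cos 24° = 212.856 N. With F at its minimum the package is on the verge of sliding down, so static friction is at its maximum μ_s N = 0.18 × 212.856 = 38.314 N and acts up the slope.
Equilibrium along the incline: F + μ_s N = mg sin 24°, so F = 94.770 − 38.314 = 56.456 N.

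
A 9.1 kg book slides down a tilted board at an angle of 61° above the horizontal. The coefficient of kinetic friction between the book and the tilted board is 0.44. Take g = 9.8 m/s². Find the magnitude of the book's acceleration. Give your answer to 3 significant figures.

6.48 m/s²

Resolving the weight along the incline: the component pulling the book down the slope is mg sin 61° = 9.1 × 9.8 × 0.8746 = 77.997 N, and the normal force is N = mg cos 61° = 9.1 × 9.8 × 0.4848 = 43.234 N.
Kinetic friction acts up the slope with magnitude f = μN = 0.44 × 43.234 = 19.023 N.
Net force along the incline is 77.997 − 19.023 = 58.974 N, so a = 58.974 / 9.1 = 6.4807 m/s².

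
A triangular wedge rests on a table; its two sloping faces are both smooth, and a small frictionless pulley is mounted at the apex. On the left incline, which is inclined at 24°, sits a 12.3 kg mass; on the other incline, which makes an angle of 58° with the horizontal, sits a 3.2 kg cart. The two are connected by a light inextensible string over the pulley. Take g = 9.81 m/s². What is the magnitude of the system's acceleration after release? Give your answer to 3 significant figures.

Resolve each weight along its own incline: the 12.3 kg mass has component 12.3 × 9.81 × sin 24° = 49.078 N down its slope, and the 3.2 kg mass has 3.2 × 9.81 × sin 58° = 26.622 N down its slope.
The 12.3 kg side's 49.078 N exceeds the other side's 26.622 N, so that mass slides down and the 3.2 kg mass slides up. Taking that direction as positive, Newton's second law for the whole system gives 49.078 − 26.622 = (12.3 + 3.2) a, so a = 22.456 / 15.5 = 1.4488 m/s².

1.45 m/s²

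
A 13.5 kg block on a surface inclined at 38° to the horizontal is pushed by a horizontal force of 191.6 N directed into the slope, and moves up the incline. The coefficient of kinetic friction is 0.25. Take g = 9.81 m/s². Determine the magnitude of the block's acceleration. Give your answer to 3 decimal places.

The horizontal push has components F cos 38° = 191.6 × 0.7880 = 150.981 N up the incline and F sin 38° = 191.6 × 0.6157 = 117.968 N pressing into the surface.
The normal force is therefore N = mg cos 38° + F sin 38° = 104.359 + 117.968 = 222.327 N, and kinetic friction down the slope is μN = 0.25 × 222.327 = 55.582 N.
Along the incline: F cos 38° − mg sin 38° − μN = ma, so 150.981 − 81.540 − 55.582 = 13.5 a, giving a = 1.0266 m/s².

1.027 m/s²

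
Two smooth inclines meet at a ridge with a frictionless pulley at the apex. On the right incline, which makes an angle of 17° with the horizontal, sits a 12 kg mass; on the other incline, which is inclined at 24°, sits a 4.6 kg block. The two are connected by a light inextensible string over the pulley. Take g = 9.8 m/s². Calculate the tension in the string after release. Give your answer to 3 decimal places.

Resolve each weight along its own incline: the 12 kg mass has component 12 × 9.8 × sin 17° = 34.383 N down its slope, and the 4.6 kg mass has 4.6 × 9.8 × sin 24° = 18.336 N down its slope.
The 12 kg side's 34.383 N exceeds the other side's 18.336 N, so that mass slides down and the 4.6 kg mass slides up. Taking that direction as positive, Newton's second law for the whole system gives 34.383 − 18.336 = (12 + 4.6) a, so a = 16.047 / 16.6 = 0.9667 m/s².
For the 4.6 kg mass (up-slope positive): T − 18.336 = 4.6 × 0.9667, so T = 22.783 N.

22.783 N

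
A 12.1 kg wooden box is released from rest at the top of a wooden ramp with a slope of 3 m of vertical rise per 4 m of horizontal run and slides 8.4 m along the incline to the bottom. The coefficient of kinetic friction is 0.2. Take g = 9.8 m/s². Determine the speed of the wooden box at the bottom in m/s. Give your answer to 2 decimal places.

The weight component along the incline is mg sin 36.87° = 71.148 N and the normal force is N = mg cos 36.87° = 94.864 N.
Friction up the slope is f = μN = 0.2 × 94.864 = 18.973 N, so the net downslope force is 71.148 − 18.973 = 52.175 N and a = 52.175 / 12.1 = 4.3120 m/s².
Starting from rest over a distance of 8.4 m, v² = 2aL = 2 × 4.3120 × 8.4 = 72.4416, so v = 8.5113 m/s.

8.51 m/s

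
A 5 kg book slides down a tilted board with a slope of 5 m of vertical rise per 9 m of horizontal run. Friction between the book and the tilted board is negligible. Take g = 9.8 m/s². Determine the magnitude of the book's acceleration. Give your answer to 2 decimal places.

Resolving the weight along the incline: the component pulling the book down the slope is mg sin 29.05° = 5 × 9.8 × 0.4856 = 23.794 N, and the normal force is N = mg cos 29.05° = 5 × 9.8 × 0.8742 = 42.836 N.
With no friction the net force along the incline is 23.794 N, so a = g sin 29.05° = 23.794 / 5 = 4.7588 m/s².

4.76 m/s²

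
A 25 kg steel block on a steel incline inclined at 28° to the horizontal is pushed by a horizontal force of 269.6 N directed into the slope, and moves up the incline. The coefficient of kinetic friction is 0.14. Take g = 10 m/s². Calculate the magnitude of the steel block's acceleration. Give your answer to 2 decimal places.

The horizontal push has components F cos 28° = 269.6 × 0.8829 = 238.030 N up the incline and F sin 28° = 269.6 × 0.4695 = 126.577 N pressing into the surface.
The normal force is therefore N = mg cos 28° + F sin 28° = 220.725 + 126.577 = 347.302 N, and kinetic friction down the slope is μN = 0.14 × 347.302 = 48.622 N.
Along the incline: F cos 28° − mg sin 28° − μN = ma, so 238.030 − 117.375 − 48.622 = 25 a, giving a = 2.8813 m/s².

2.88 m/s²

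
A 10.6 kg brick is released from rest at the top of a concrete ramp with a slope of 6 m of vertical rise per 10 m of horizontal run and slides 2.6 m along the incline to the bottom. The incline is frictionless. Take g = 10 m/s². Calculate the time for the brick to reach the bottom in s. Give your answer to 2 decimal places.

1.01 s

The weight component along the incline is mg sin 30.96° = 54.537 N and the normal force is N = mg cos 30.96° = 90.894 N.
With no friction, a = g sin 30.96° = 5.1450 m/s².
Starting from rest, L = ½at², so t = √(2L/a) = √(2 × 2.6 / 5.1450) = 1.0053 s.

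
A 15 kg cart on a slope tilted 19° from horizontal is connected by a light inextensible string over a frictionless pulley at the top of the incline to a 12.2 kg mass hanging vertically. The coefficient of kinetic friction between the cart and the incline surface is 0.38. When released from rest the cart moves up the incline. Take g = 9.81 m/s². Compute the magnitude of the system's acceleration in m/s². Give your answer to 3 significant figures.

0.695 m/s²

For the cart on the incline: the weight component along the slope is m₁g sin 19° = 15 × 9.81 × 0.3256 = 47.912 N and the normal force is N = m₁g cos 19° = 139.133 N.
Kinetic friction opposes the cart's motion up the incline: f = μN = 0.38 × 139.133 = 52.871 N acting down the slope.
Newton's second law for the cart (up-slope positive): T − 47.912 − 52.871 = 15 a. For the hanging mass (downward positive): 12.2 × 9.81 − T = 12.2 a.
Adding the two equations eliminates T: 18.899 = 27.2 a, so a = 0.6948 m/s².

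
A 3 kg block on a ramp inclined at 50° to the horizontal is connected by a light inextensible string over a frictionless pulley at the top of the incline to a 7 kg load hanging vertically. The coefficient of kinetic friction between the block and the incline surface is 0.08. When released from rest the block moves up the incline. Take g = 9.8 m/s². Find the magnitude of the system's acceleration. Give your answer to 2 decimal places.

For the block on the incline: the weight component along the slope is m₁g sin 50° = 3 × 9.8 × 0.7660 = 22.520 N and the normal force is N = m₁g cos 50° = 18.898 N.
Kinetic friction opposes the block's motion up the incline: f = μN = 0.08 × 18.898 = 1.512 N acting down the slope.
Newton's second law for the block (up-slope positive): T − 22.520 − 1.512 = 3 a. For the hanging load (downward positive): 7 × 9.8 − T = 7 a.
Adding the two equations eliminates T: 44.568 = 10 a, so a = 4.4568 m/s².

4.46 m/s²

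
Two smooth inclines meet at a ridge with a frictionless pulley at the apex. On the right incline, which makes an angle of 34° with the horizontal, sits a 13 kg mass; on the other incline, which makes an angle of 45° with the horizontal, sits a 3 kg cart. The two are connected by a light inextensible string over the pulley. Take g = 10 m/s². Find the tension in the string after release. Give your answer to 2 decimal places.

30.87 N

Resolve each weight along its own incline: the 13 kg mass has component 13 × 10 × sin 34° = 72.695 N down its slope, and the 3 kg mass has 3 × 10 × sin 45° = 21.213 N down its slope.
The 13 kg side's 72.695 N exceeds the other side's 21.213 N, so that mass slides down and the 3 kg mass slides up. Taking that direction as positive, Newton's second law for the whole system gives 72.695 − 21.213 = (13 + 3) a, so a = 51.482 / 16 = 3.2176 m/s².
For the 3 kg mass (up-slope positive): T − 21.213 = 3 × 3.2176, so T = 30.866 N.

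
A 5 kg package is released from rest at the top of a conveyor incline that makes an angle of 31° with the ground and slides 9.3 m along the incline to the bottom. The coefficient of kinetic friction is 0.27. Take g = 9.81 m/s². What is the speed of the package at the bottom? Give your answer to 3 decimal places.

7.194 m/s

The weight component along the incline is mg sin 31° = 25.263 N and the normal force is N = mg cos 31° = 42.044 N.
Friction up the slope is f = μN = 0.27 × 42.044 = 11.352 N, so the net downslope force is 25.263 − 11.352 = 13.911 N and a = 13.911 / 5 = 2.7822 m/s².
Starting from rest over a distance of 9.3 m, v² = 2aL = 2 × 2.7822 × 9.3 = 51.7489, so v = 7.1937 m/s.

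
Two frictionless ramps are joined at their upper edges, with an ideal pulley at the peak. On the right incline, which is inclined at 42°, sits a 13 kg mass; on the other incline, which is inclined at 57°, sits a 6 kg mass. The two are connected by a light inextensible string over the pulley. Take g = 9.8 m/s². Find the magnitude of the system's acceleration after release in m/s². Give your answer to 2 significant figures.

1.9 m/s²

Resolve each weight along its own incline: the 13 kg mass has component 13 × 9.8 × sin 42° = 85.247 N down its slope, and the 6 kg mass has 6 × 9.8 × sin 57° = 49.314 N down its slope.
The 13 kg side's 85.247 N exceeds the other side's 49.314 N, so that mass slides down and the 6 kg mass slides up. Taking that direction as positive, Newton's second law for the whole system gives 85.247 − 49.314 = (13 + 6) a, so a = 35.933 / 19 = 1.8912 m/s².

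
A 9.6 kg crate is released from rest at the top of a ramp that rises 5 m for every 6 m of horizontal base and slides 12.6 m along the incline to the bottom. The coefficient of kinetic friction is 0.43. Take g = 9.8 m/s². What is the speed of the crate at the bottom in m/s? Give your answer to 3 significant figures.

The weight component along the incline is mg sin 39.81° = 60.229 N and the normal force is N = mg cos 39.81° = 72.274 N.
Friction up the slope is f = μN = 0.43 × 72.274 = 31.078 N, so the net downslope force is 60.229 − 31.078 = 29.151 N and a = 29.151 / 9.6 = 3.0366 m/s².
Starting from rest over a distance of 12.6 m, v² = 2aL = 2 × 3.0366 × 12.6 = 76.5223, so v = 8.7477 m/s.

8.75 m/s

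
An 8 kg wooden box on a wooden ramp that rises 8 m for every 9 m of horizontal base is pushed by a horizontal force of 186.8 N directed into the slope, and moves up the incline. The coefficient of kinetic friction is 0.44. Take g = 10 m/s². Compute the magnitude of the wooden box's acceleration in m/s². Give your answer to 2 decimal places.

0.69 m/s²

The horizontal push has components F cos 41.63° = 186.8 × 0.7474 = 139.614 N up the incline and F sin 41.63° = 186.8 × 0.6644 = 124.110 N pressing into the surface.
The normal force is therefore N = mg cos 41.63° + F sin 41.63° = 59.792 + 124.110 = 183.902 N, and kinetic friction down the slope is μN = 0.44 × 183.902 = 80.917 N.
Along the incline: F cos 41.63° − mg sin 41.63° − μN = ma, so 139.614 − 53.152 − 80.917 = 8 a, giving a = 0.6931 m/s².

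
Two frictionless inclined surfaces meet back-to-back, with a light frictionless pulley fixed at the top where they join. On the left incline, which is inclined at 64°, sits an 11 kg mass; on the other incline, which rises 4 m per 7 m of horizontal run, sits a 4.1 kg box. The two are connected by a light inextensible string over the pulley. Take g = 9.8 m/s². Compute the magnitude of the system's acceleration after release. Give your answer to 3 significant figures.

Resolve each weight along its own incline: the 11 kg mass has component 11 × 9.8 × sin 64° = 96.890 N down its slope, and the 4.1 kg mass has 4.1 × 9.8 × sin 29.74° = 19.935 N down its slope.
The 11 kg side's 96.890 N exceeds the other side's 19.935 N, so that mass slides down and the 4.1 kg mass slides up. Taking that direction as positive, Newton's second law for the whole system gives 96.890 − 19.935 = (11 + 4.1) a, so a = 76.955 / 15.1 = 5.0964 m/s².

5.10 m/s²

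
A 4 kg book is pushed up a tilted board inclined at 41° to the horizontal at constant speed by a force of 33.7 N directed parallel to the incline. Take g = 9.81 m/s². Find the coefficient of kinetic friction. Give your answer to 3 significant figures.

0.269

At constant speed ΣF = 0 along the incline. The applied 33.7 N acts up the slope; the weight component mg sin 41° = 25.744 N and kinetic friction μN both act down the slope.
So 33.7 = 25.744 + μ × 29.615, giving μ = (33.7 − 25.744) / 29.615 = 0.2686.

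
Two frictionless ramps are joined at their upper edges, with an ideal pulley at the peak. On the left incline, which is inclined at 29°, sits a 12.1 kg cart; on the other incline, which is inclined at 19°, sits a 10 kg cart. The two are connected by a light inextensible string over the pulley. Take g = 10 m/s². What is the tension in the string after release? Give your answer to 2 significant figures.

44 N

Resolve each weight along its own incline: the 12.1 kg mass has component 12.1 × 10 × sin 29° = 58.662 N down its slope, and the 10 kg mass has 10 × 10 × sin 19° = 32.557 N down its slope.
The 12.1 kg side's 58.662 N exceeds the other side's 32.557 N, so that mass slides down and the 10 kg mass slides up. Taking that direction as positive, Newton's second law for the whole system gives 58.662 − 32.557 = (12.1 + 10) a, so a = 26.105 / 22.1 = 1.1812 m/s².
For the 10 kg mass (up-slope positive): T − 32.557 = 10 × 1.1812, so T = 44.369 N.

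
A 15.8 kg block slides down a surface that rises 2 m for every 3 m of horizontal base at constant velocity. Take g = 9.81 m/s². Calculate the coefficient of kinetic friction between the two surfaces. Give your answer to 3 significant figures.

0.667

At constant velocity the net force along the incline is zero: mg sin 33.69° = μ mg cos 33.69°.
So μ = tan 33.69° = 0.5547 / 0.8321 = 0.6666.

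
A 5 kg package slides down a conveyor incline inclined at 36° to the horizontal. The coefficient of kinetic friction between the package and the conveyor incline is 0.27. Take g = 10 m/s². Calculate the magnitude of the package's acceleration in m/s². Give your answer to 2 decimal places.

3.69 m/s²

Resolving the weight along the incline: the component pulling the package down the slope is mg sin 36° = 5 × 10 × 0.5878 = 29.390 N, and the normal force is N = mg cos 36° = 5 × 10 × 0.8090 = 40.450 N.
Kinetic friction acts up the slope with magnitude f = μN = 0.27 × 40.450 = 10.922 N.
Net force along the incline is 29.390 − 10.922 = 18.468 N, so a = 18.468 / 5 = 3.6936 m/s².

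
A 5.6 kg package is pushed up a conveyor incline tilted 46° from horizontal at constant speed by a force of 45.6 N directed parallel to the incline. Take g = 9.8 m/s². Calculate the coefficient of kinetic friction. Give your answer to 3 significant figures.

At constant speed ΣF = 0 along the incline. The applied 45.6 N acts up the slope; the weight component mg sin 46° = 39.477 N and kinetic friction μN both act down the slope.
So 45.6 = 39.477 + μ × 38.123, giving μ = (45.6 − 39.477) / 38.123 = 0.1606.

0.161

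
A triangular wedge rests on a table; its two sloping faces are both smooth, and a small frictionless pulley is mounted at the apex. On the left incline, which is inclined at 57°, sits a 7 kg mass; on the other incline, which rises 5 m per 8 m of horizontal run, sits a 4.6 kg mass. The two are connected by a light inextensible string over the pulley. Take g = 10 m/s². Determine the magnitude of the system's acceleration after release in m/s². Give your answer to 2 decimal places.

2.96 m/s²

Resolve each weight along its own incline: the 7 kg mass has component 7 × 10 × sin 57° = 58.707 N down its slope, and the 4.6 kg mass has 4.6 × 10 × sin 32.01° = 24.380 N down its slope.
The 7 kg side's 58.707 N exceeds the other side's 24.380 N, so that mass slides down and the 4.6 kg mass slides up. Taking that direction as positive, Newton's second law for the whole system gives 58.707 − 24.380 = (7 + 4.6) a, so a = 34.327 / 11.6 = 2.9592 m/s².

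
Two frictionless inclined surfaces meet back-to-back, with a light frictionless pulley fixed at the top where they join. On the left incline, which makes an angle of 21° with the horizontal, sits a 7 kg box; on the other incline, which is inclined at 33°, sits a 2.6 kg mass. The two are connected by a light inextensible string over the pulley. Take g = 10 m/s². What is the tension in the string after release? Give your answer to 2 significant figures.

17 N

Resolve each weight along its own incline: the 7 kg mass has component 7 × 10 × sin 21° = 25.086 N down its slope, and the 2.6 kg mass has 2.6 × 10 × sin 33° = 14.161 N down its slope.
The 7 kg side's 25.086 N exceeds the other side's 14.161 N, so that mass slides down and the 2.6 kg mass slides up. Taking that direction as positive, Newton's second law for the whole system gives 25.086 − 14.161 = (7 + 2.6) a, so a = 10.925 / 9.6 = 1.1380 m/s².
For the 2.6 kg mass (up-slope positive): T − 14.161 = 2.6 × 1.1380, so T = 17.120 N.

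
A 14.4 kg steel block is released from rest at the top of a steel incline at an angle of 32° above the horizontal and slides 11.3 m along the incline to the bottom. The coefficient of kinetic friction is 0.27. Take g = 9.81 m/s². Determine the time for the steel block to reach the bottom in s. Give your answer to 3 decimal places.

The weight component along the incline is mg sin 32° = 74.859 N and the normal force is N = mg cos 32° = 119.799 N.
Friction up the slope is f = μN = 0.27 × 119.799 = 32.346 N, so the net downslope force is 74.859 − 32.346 = 42.513 N and a = 42.513 / 14.4 = 2.9523 m/s².
Starting from rest, L = ½at², so t = √(2L/a) = √(2 × 11.3 / 2.9523) = 2.7668 s.

2.767 s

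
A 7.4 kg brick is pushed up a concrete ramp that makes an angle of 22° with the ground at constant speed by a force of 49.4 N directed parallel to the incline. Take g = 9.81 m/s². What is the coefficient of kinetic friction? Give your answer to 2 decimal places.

0.33

At constant speed ΣF = 0 along the incline. The applied 49.4 N acts up the slope; the weight component mg sin 22° = 27.194 N and kinetic friction μN both act down the slope.
So 49.4 = 27.194 + μ × 67.308, giving μ = (49.4 − 27.194) / 67.308 = 0.3299.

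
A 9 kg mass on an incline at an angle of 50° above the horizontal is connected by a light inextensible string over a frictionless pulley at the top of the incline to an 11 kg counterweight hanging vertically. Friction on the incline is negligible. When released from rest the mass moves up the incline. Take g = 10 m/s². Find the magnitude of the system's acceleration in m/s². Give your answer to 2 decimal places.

2.05 m/s²

For the mass on the incline: the weight component along the slope is m₁g sin 50° = 9 × 10 × 0.7660 = 68.940 N and the normal force is N = m₁g cos 50° = 57.851 N.
Newton's second law for the mass (up-slope positive): T − 68.940 = 9 a. For the hanging counterweight (downward positive): 11 × 10 − T = 11 a.
Adding the two equations eliminates T: 41.060 = 20 a, so a = 2.0530 m/s².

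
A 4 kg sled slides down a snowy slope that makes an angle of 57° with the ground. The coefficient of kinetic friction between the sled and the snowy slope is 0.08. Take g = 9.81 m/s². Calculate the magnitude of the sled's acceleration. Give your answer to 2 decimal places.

7.80 m/s²

Resolving the weight along the incline: the component pulling the sled down the slope is mg sin 57° = 4 × 9.81 × 0.8387 = 32.911 N, and the normal force is N = mg cos 57° = 4 × 9.81 × 0.5446 = 21.370 N.
Kinetic friction acts up the slope with magnitude f = μN = 0.08 × 21.370 = 1.710 N.
Net force along the incline is 32.911 − 1.710 = 31.201 N, so a = 31.201 / 4 = 7.8003 m/s².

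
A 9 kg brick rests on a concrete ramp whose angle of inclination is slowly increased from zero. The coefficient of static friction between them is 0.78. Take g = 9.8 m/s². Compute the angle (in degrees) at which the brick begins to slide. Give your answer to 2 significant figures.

38°

At the threshold of sliding, static friction is at its maximum μ_s N and exactly balances the weight component along the incline: mg sin θ = μ_s mg cos θ.
Hence tan θ = μ_s = 0.78, so θ = arctan(0.78) = 37.9542°.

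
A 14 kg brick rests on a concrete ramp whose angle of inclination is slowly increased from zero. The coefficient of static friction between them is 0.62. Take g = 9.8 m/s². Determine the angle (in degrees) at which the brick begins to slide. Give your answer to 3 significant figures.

31.8°

At the threshold of sliding, static friction is at its maximum μ_s N and exactly balances the weight component along the incline: mg sin θ = μ_s mg cos θ.
Hence tan θ = μ_s = 0.62, so θ = arctan(0.62) = 31.7989°.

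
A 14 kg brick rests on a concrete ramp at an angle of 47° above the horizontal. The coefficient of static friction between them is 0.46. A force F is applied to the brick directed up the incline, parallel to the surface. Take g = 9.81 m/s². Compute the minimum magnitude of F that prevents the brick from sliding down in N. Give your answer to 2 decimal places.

57.36 N

The normal force is N = mg cos 47° = 93.666 N. With F at its minimum the brick is on the verge of sliding down, so static friction is at its maximum μ_s N = 0.46 × 93.666 = 43.086 N and acts up the slope.
Equilibrium along the incline: F + μ_s N = mg sin 47°, so F = 100.444 − 43.086 = 57.358 N.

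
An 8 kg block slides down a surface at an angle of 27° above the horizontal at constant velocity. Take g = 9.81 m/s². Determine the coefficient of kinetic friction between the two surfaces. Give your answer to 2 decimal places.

0.51

At constant velocity the net force along the incline is zero: mg sin 27° = μ mg cos 27°.
So μ = tan 27° = 0.4540 / 0.8910 = 0.5095.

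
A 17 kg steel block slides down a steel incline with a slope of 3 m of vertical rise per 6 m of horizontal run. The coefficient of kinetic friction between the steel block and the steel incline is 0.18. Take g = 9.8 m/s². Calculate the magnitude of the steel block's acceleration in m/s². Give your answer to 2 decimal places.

Resolving the weight along the incline: the component pulling the steel block down the slope is mg sin 26.57° = 17 × 9.8 × 0.4472 = 74.504 N, and the normal force is N = mg cos 26.57° = 17 × 9.8 × 0.8944 = 149.007 N.
Kinetic friction acts up the slope with magnitude f = μN = 0.18 × 149.007 = 26.821 N.
Net force along the incline is 74.504 − 26.821 = 47.683 N, so a = 47.683 / 17 = 2.8049 m/s².

2.80 m/s²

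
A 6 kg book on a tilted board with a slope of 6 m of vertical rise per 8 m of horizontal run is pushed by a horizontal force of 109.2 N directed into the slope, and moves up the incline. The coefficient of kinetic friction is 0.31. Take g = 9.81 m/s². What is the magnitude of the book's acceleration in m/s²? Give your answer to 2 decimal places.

2.86 m/s²

The horizontal push has components F cos 36.87° = 109.2 × 0.8000 = 87.360 N up the incline and F sin 36.87° = 109.2 × 0.6000 = 65.520 N pressing into the surface.
The normal force is therefore N = mg cos 36.87° + F sin 36.87° = 47.088 + 65.520 = 112.608 N, and kinetic friction down the slope is μN = 0.31 × 112.608 = 34.908 N.
Along the incline: F cos 36.87° − mg sin 36.87° − μN = ma, so 87.360 − 35.316 − 34.908 = 6 a, giving a = 2.8560 m/s².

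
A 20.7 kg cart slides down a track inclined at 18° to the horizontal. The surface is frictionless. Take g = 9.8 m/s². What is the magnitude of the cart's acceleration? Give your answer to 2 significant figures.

3.0 m/s²

Resolving the weight along the incline: the component pulling the cart down the slope is mg sin 18° = 20.7 × 9.8 × 0.3090 = 62.684 N, and the normal force is N = mg cos 18° = 20.7 × 9.8 × 0.9511 = 192.940 N.
With no friction the net force along the incline is 62.684 N, so a = g sin 18° = 62.684 / 20.7 = 3.0282 m/s².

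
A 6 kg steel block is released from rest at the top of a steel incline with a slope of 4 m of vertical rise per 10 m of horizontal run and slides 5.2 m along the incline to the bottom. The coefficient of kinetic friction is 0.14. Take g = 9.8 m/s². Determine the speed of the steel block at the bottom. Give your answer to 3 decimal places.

The weight component along the incline is mg sin 21.80° = 21.838 N and the normal force is N = mg cos 21.80° = 54.594 N.
Friction up the slope is f = μN = 0.14 × 54.594 = 7.643 N, so the net downslope force is 21.838 − 7.643 = 14.195 N and a = 14.195 / 6 = 2.3658 m/s².
Starting from rest over a distance of 5.2 m, v² = 2aL = 2 × 2.3658 × 5.2 = 24.6043, so v = 4.9603 m/s.

4.960 m/s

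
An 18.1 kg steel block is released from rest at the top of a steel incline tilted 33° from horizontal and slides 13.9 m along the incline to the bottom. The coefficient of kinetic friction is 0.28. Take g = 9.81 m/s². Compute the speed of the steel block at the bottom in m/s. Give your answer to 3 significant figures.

The weight component along the incline is mg sin 33° = 96.707 N and the normal force is N = mg cos 33° = 148.915 N.
Friction up the slope is f = μN = 0.28 × 148.915 = 41.696 N, so the net downslope force is 96.707 − 41.696 = 55.011 N and a = 55.011 / 18.1 = 3.0393 m/s².
Starting from rest over a distance of 13.9 m, v² = 2aL = 2 × 3.0393 × 13.9 = 84.4925, so v = 9.1920 m/s.

9.19 m/s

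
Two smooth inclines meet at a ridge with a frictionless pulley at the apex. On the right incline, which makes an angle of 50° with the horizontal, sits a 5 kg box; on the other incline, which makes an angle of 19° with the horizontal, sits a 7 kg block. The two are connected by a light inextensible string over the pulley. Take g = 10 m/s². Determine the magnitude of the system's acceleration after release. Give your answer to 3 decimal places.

Resolve each weight along its own incline: the 5 kg mass has component 5 × 10 × sin 50° = 38.302 N down its slope, and the 7 kg mass has 7 × 10 × sin 19° = 22.790 N down its slope.
The 5 kg side's 38.302 N exceeds the other side's 22.790 N, so that mass slides down and the 7 kg mass slides up. Taking that direction as positive, Newton's second law for the whole system gives 38.302 − 22.790 = (5 + 7) a, so a = 15.512 / 12 = 1.2927 m/s².

1.293 m/s²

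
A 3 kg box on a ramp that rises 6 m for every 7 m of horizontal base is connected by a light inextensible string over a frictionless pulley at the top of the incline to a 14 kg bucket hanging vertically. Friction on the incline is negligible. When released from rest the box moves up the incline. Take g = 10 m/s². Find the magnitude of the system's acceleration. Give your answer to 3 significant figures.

For the box on the incline: the weight component along the slope is m₁g sin 40.60° = 3 × 10 × 0.6508 = 19.524 N and the normal force is N = m₁g cos 40.60° = 22.778 N.
Newton's second law for the box (up-slope positive): T − 19.524 = 3 a. For the hanging bucket (downward positive): 14 × 10 − T = 14 a.
Adding the two equations eliminates T: 120.476 = 17 a, so a = 7.0868 m/s².

7.09 m/s²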